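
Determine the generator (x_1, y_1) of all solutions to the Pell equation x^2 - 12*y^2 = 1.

(x, y) = (7, 2)

First expand sqrt(12) as a continued fraction. With x_i = (sqrt(12) + m_i)/d_i and (m_0, d_0) = (0, 1): a_0 = floor(sqrt(12)) = 3, since 3^2 = 9 <= 12 < 16 = 4^2.
Iterate m_{i+1} = d_i*a_i - m_i, d_{i+1} = (12 - m_{i+1}^2)/d_i, a_{i+1} = floor((a_0 + m_{i+1})/d_{i+1}):
  m_1 = 1*3 - 0 = 3, d_1 = (12 - 3^2)/1 = 3/1 = 3, a_1 = floor((3 + 3)/3) = 2.
  m_2 = 3*2 - 3 = 3, d_2 = (12 - 3^2)/3 = 3/3 = 1, a_2 = floor((3 + 3)/1) = 6.
  m_3 = 1*6 - 3 = 3, d_3 = (12 - 3^2)/1 = 3/1 = 3: (m_3, d_3) = (m_1, d_1) = (3, 3), so from here the quotients repeat a_1, a_2; the period length is 2.
So sqrt(12) = [3; (2, 6)] with period length k = 2.
k is even, so the fundamental solution of x^2 - 12y^2 = 1 is (p_{k-1}, q_{k-1}) = (p_1, q_1); compute convergents through index 1.
Convergents (p_i = a_i*p_{i-1} + p_{i-2}, q_i = a_i*q_{i-1} + q_{i-2} with p_{-2}=0, p_{-1}=1, q_{-2}=1, q_{-1}=0):
  i=0: a_0=3, p_0 = 3*1 + 0 = 3, q_0 = 3*0 + 1 = 1.
  i=1: a_1=2, p_1 = 2*3 + 1 = 7, q_1 = 2*1 + 0 = 2.
Check: 7^2 - 12*2^2 = 49 - 48 = 1, so (x, y) = (7, 2) solves the equation, and by the theorem it is the least positive solution.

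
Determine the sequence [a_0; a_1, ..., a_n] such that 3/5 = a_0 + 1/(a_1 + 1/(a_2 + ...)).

[0; 1, 1, 2]

Run the Euclidean algorithm on 3 and 5; the successive quotients are the partial quotients a_0, a_1, ... (each step inverts the fractional part left over by the previous one):
  3 = 0*5 + 3, so a_0 = 0.
  5 = 1*3 + 2, so a_1 = 1.
  3 = 1*2 + 1, so a_2 = 1.
  2 = 2*1 + 0, so a_3 = 2.
The remainder reaches 0 after 4 divisions, so the expansion has 4 partial quotients, read off in order.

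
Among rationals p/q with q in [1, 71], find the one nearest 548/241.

141/62

Expand x = 548/241 as a continued fraction with the Euclidean algorithm:
  548 = 2*241 + 66, so a_0 = 2.
  241 = 3*66 + 43, so a_1 = 3.
  66 = 1*43 + 23, so a_2 = 1.
  43 = 1*23 + 20, so a_3 = 1.
  23 = 1*20 + 3, so a_4 = 1.
  20 = 6*3 + 2, so a_5 = 6.
  3 = 1*2 + 1, so a_6 = 1.
  2 = 2*1 + 0, so a_7 = 2.
so x = [2; 3, 1, 1, 1, 6, 1, 2].
Convergents (p_i = a_i*p_{i-1} + p_{i-2}, q_i = a_i*q_{i-1} + q_{i-2} with p_{-2}=0, p_{-1}=1, q_{-2}=1, q_{-1}=0), until the denominator exceeds 71:
  i=0: a_0=2, p_0 = 2*1 + 0 = 2, q_0 = 2*0 + 1 = 1.
  i=1: a_1=3, p_1 = 3*2 + 1 = 7, q_1 = 3*1 + 0 = 3.
  i=2: a_2=1, p_2 = 1*7 + 2 = 9, q_2 = 1*3 + 1 = 4.
  i=3: a_3=1, p_3 = 1*9 + 7 = 16, q_3 = 1*4 + 3 = 7.
  i=4: a_4=1, p_4 = 1*16 + 9 = 25, q_4 = 1*7 + 4 = 11.
  i=5: a_5=6, p_5 = 6*25 + 16 = 166, q_5 = 6*11 + 7 = 73.
q_5 = 73 > 71, so the last convergent with denominator <= 71 is p_4/q_4 = 25/11.
The closest fraction with denominator <= 71 is either p_4/q_4 or the intermediate fraction (k*p_4 + p_3)/(k*q_4 + q_3) with the largest k >= 1 whose denominator stays <= 71; these approach x as k grows, and every other convergent or intermediate fraction in range is farther away.
Largest k: floor((71 - q_3)/q_4) = floor((71 - 7)/11) = 5.
That gives (5*25 + 16)/(5*11 + 7) = 141/62.
Compare the errors: |x - 25/11| = |548*11 - 25*241|/(241*11) = 3/2651, and |x - 141/62| = |548*62 - 141*241|/(241*62) = 5/14942.
Cross-multiplying, 5*2651 = 13255 < 44826 = 3*14942, so 5/14942 is smaller: the intermediate fraction 141/62 is closer to x than 25/11.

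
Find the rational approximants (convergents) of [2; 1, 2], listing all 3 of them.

Using the convergent recurrence p_i = a_i*p_{i-1} + p_{i-2}, q_i = a_i*q_{i-1} + q_{i-2} with p_{-2}=0, p_{-1}=1, q_{-2}=1, q_{-1}=0:
  i=0: a_0=2, p_0 = 2*1 + 0 = 2, q_0 = 2*0 + 1 = 1.
  i=1: a_1=1, p_1 = 1*2 + 1 = 3, q_1 = 1*1 + 0 = 1.
  i=2: a_2=2, p_2 = 2*3 + 2 = 8, q_2 = 2*1 + 1 = 3.

2/1, 3/1, 8/3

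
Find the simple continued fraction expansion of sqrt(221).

Write x_i = (sqrt(221) + m_i)/d_i with (m_0, d_0) = (0, 1). a_0 = floor(sqrt(221)) = 14, since 14^2 = 196 <= 221 < 225 = 15^2.
Iterate m_{i+1} = d_i*a_i - m_i, d_{i+1} = (221 - m_{i+1}^2)/d_i, a_{i+1} = floor((a_0 + m_{i+1})/d_{i+1}):
  m_1 = 1*14 - 0 = 14, d_1 = (221 - 14^2)/1 = 25/1 = 25, a_1 = floor((14 + 14)/25) = 1.
  m_2 = 25*1 - 14 = 11, d_2 = (221 - 11^2)/25 = 100/25 = 4, a_2 = floor((14 + 11)/4) = 6.
  m_3 = 4*6 - 11 = 13, d_3 = (221 - 13^2)/4 = 52/4 = 13, a_3 = floor((14 + 13)/13) = 2.
  m_4 = 13*2 - 13 = 13, d_4 = (221 - 13^2)/13 = 52/13 = 4, a_4 = floor((14 + 13)/4) = 6.
  m_5 = 4*6 - 13 = 11, d_5 = (221 - 11^2)/4 = 100/4 = 25, a_5 = floor((14 + 11)/25) = 1.
  m_6 = 25*1 - 11 = 14, d_6 = (221 - 14^2)/25 = 25/25 = 1, a_6 = floor((14 + 14)/1) = 28.
  m_7 = 1*28 - 14 = 14, d_7 = (221 - 14^2)/1 = 25/1 = 25: (m_7, d_7) = (m_1, d_1) = (14, 25), so from here the quotients repeat a_1, ..., a_6; the period length is 6.
Hence the expansion of sqrt(221) is a_0 = 14 followed by the repeating block 1, 6, 2, 6, 1, 28 (period 6).

[14; (1, 6, 2, 6, 1, 28)]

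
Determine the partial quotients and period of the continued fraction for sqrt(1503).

Write x_i = (sqrt(1503) + m_i)/d_i with (m_0, d_0) = (0, 1). a_0 = floor(sqrt(1503)) = 38, since 38^2 = 1444 <= 1503 < 1521 = 39^2.
Iterate m_{i+1} = d_i*a_i - m_i, d_{i+1} = (1503 - m_{i+1}^2)/d_i, a_{i+1} = floor((a_0 + m_{i+1})/d_{i+1}):
  m_1 = 1*38 - 0 = 38, d_1 = (1503 - 38^2)/1 = 59/1 = 59, a_1 = floor((38 + 38)/59) = 1.
  m_2 = 59*1 - 38 = 21, d_2 = (1503 - 21^2)/59 = 1062/59 = 18, a_2 = floor((38 + 21)/18) = 3.
  m_3 = 18*3 - 21 = 33, d_3 = (1503 - 33^2)/18 = 414/18 = 23, a_3 = floor((38 + 33)/23) = 3.
  m_4 = 23*3 - 33 = 36, d_4 = (1503 - 36^2)/23 = 207/23 = 9, a_4 = floor((38 + 36)/9) = 8.
  m_5 = 9*8 - 36 = 36, d_5 = (1503 - 36^2)/9 = 207/9 = 23, a_5 = floor((38 + 36)/23) = 3.
  m_6 = 23*3 - 36 = 33, d_6 = (1503 - 33^2)/23 = 414/23 = 18, a_6 = floor((38 + 33)/18) = 3.
  m_7 = 18*3 - 33 = 21, d_7 = (1503 - 21^2)/18 = 1062/18 = 59, a_7 = floor((38 + 21)/59) = 1.
  m_8 = 59*1 - 21 = 38, d_8 = (1503 - 38^2)/59 = 59/59 = 1, a_8 = floor((38 + 38)/1) = 76.
  m_9 = 1*76 - 38 = 38, d_9 = (1503 - 38^2)/1 = 59/1 = 59: (m_9, d_9) = (m_1, d_1) = (38, 59), so from here the quotients repeat a_1, ..., a_8; the period length is 8.
Hence the expansion of sqrt(1503) is a_0 = 38 followed by the repeating block 1, 3, 3, 8, 3, 3, 1, 76 (period 8).

[38; (1, 3, 3, 8, 3, 3, 1, 76)]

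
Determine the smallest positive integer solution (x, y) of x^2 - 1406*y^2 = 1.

(x, y) = (75, 2)

First expand sqrt(1406) as a continued fraction. With x_i = (sqrt(1406) + m_i)/d_i and (m_0, d_0) = (0, 1): a_0 = floor(sqrt(1406)) = 37, since 37^2 = 1369 <= 1406 < 1444 = 38^2.
Iterate m_{i+1} = d_i*a_i - m_i, d_{i+1} = (1406 - m_{i+1}^2)/d_i, a_{i+1} = floor((a_0 + m_{i+1})/d_{i+1}):
  m_1 = 1*37 - 0 = 37, d_1 = (1406 - 37^2)/1 = 37/1 = 37, a_1 = floor((37 + 37)/37) = 2.
  m_2 = 37*2 - 37 = 37, d_2 = (1406 - 37^2)/37 = 37/37 = 1, a_2 = floor((37 + 37)/1) = 74.
  m_3 = 1*74 - 37 = 37, d_3 = (1406 - 37^2)/1 = 37/1 = 37: (m_3, d_3) = (m_1, d_1) = (37, 37), so from here the quotients repeat a_1, a_2; the period length is 2.
So sqrt(1406) = [37; (2, 74)] with period length k = 2.
k is even, so the fundamental solution of x^2 - 1406y^2 = 1 is (p_{k-1}, q_{k-1}) = (p_1, q_1); compute convergents through index 1.
Convergents (p_i = a_i*p_{i-1} + p_{i-2}, q_i = a_i*q_{i-1} + q_{i-2} with p_{-2}=0, p_{-1}=1, q_{-2}=1, q_{-1}=0):
  i=0: a_0=37, p_0 = 37*1 + 0 = 37, q_0 = 37*0 + 1 = 1.
  i=1: a_1=2, p_1 = 2*37 + 1 = 75, q_1 = 2*1 + 0 = 2.
Check: 75^2 - 1406*2^2 = 5625 - 5624 = 1, so (x, y) = (75, 2) solves the equation, and by the theorem it is the least positive solution.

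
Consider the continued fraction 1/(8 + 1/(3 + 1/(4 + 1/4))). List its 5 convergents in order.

Using the convergent recurrence p_i = a_i*p_{i-1} + p_{i-2}, q_i = a_i*q_{i-1} + q_{i-2} with p_{-2}=0, p_{-1}=1, q_{-2}=1, q_{-1}=0:
  i=0: a_0=0, p_0 = 0*1 + 0 = 0, q_0 = 0*0 + 1 = 1.
  i=1: a_1=8, p_1 = 8*0 + 1 = 1, q_1 = 8*1 + 0 = 8.
  i=2: a_2=3, p_2 = 3*1 + 0 = 3, q_2 = 3*8 + 1 = 25.
  i=3: a_3=4, p_3 = 4*3 + 1 = 13, q_3 = 4*25 + 8 = 108.
  i=4: a_4=4, p_4 = 4*13 + 3 = 55, q_4 = 4*108 + 25 = 457.

0/1, 1/8, 3/25, 13/108, 55/457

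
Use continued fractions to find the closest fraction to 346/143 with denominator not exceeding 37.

75/31

Expand x = 346/143 as a continued fraction with the Euclidean algorithm:
  346 = 2*143 + 60, so a_0 = 2.
  143 = 2*60 + 23, so a_1 = 2.
  60 = 2*23 + 14, so a_2 = 2.
  23 = 1*14 + 9, so a_3 = 1.
  14 = 1*9 + 5, so a_4 = 1.
  9 = 1*5 + 4, so a_5 = 1.
  5 = 1*4 + 1, so a_6 = 1.
  4 = 4*1 + 0, so a_7 = 4.
so x = [2; 2, 2, 1, 1, 1, 1, 4].
Convergents (p_i = a_i*p_{i-1} + p_{i-2}, q_i = a_i*q_{i-1} + q_{i-2} with p_{-2}=0, p_{-1}=1, q_{-2}=1, q_{-1}=0), until the denominator exceeds 37:
  i=0: a_0=2, p_0 = 2*1 + 0 = 2, q_0 = 2*0 + 1 = 1.
  i=1: a_1=2, p_1 = 2*2 + 1 = 5, q_1 = 2*1 + 0 = 2.
  i=2: a_2=2, p_2 = 2*5 + 2 = 12, q_2 = 2*2 + 1 = 5.
  i=3: a_3=1, p_3 = 1*12 + 5 = 17, q_3 = 1*5 + 2 = 7.
  i=4: a_4=1, p_4 = 1*17 + 12 = 29, q_4 = 1*7 + 5 = 12.
  i=5: a_5=1, p_5 = 1*29 + 17 = 46, q_5 = 1*12 + 7 = 19.
  i=6: a_6=1, p_6 = 1*46 + 29 = 75, q_6 = 1*19 + 12 = 31.
  i=7: a_7=4, p_7 = 4*75 + 46 = 346, q_7 = 4*31 + 19 = 143.
q_7 = 143 > 37, so the last convergent with denominator <= 37 is p_6/q_6 = 75/31.
The closest fraction with denominator <= 37 is either p_6/q_6 or the intermediate fraction (k*p_6 + p_5)/(k*q_6 + q_5) with the largest k >= 1 whose denominator stays <= 37; these approach x as k grows, and every other convergent or intermediate fraction in range is farther away.
Largest k: floor((37 - q_5)/q_6) = floor((37 - 19)/31) = 0.
Since k = 0, no intermediate fraction beyond p_6/q_6 has denominator <= 37, so the convergent 75/31 is the closest (its error is |346*31 - 75*143|/(143*31) = 1/4433).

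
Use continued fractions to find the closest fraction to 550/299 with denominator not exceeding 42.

46/25

Expand x = 550/299 as a continued fraction with the Euclidean algorithm:
  550 = 1*299 + 251, so a_0 = 1.
  299 = 1*251 + 48, so a_1 = 1.
  251 = 5*48 + 11, so a_2 = 5.
  48 = 4*11 + 4, so a_3 = 4.
  11 = 2*4 + 3, so a_4 = 2.
  4 = 1*3 + 1, so a_5 = 1.
  3 = 3*1 + 0, so a_6 = 3.
so x = [1; 1, 5, 4, 2, 1, 3].
Convergents (p_i = a_i*p_{i-1} + p_{i-2}, q_i = a_i*q_{i-1} + q_{i-2} with p_{-2}=0, p_{-1}=1, q_{-2}=1, q_{-1}=0), until the denominator exceeds 42:
  i=0: a_0=1, p_0 = 1*1 + 0 = 1, q_0 = 1*0 + 1 = 1.
  i=1: a_1=1, p_1 = 1*1 + 1 = 2, q_1 = 1*1 + 0 = 1.
  i=2: a_2=5, p_2 = 5*2 + 1 = 11, q_2 = 5*1 + 1 = 6.
  i=3: a_3=4, p_3 = 4*11 + 2 = 46, q_3 = 4*6 + 1 = 25.
  i=4: a_4=2, p_4 = 2*46 + 11 = 103, q_4 = 2*25 + 6 = 56.
q_4 = 56 > 42, so the last convergent with denominator <= 42 is p_3/q_3 = 46/25.
The closest fraction with denominator <= 42 is either p_3/q_3 or the intermediate fraction (k*p_3 + p_2)/(k*q_3 + q_2) with the largest k >= 1 whose denominator stays <= 42; these approach x as k grows, and every other convergent or intermediate fraction in range is farther away.
Largest k: floor((42 - q_2)/q_3) = floor((42 - 6)/25) = 1.
That gives (1*46 + 11)/(1*25 + 6) = 57/31.
Compare the errors: |x - 46/25| = |550*25 - 46*299|/(299*25) = 4/7475, and |x - 57/31| = |550*31 - 57*299|/(299*31) = 7/9269.
Cross-multiplying, 4*9269 = 37076 < 52325 = 7*7475, so 4/7475 is smaller: the convergent 46/25 is closer to x than 57/31.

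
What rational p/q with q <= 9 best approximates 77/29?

8/3

Expand x = 77/29 as a continued fraction with the Euclidean algorithm:
  77 = 2*29 + 19, so a_0 = 2.
  29 = 1*19 + 10, so a_1 = 1.
  19 = 1*10 + 9, so a_2 = 1.
  10 = 1*9 + 1, so a_3 = 1.
  9 = 9*1 + 0, so a_4 = 9.
so x = [2; 1, 1, 1, 9].
Convergents (p_i = a_i*p_{i-1} + p_{i-2}, q_i = a_i*q_{i-1} + q_{i-2} with p_{-2}=0, p_{-1}=1, q_{-2}=1, q_{-1}=0), until the denominator exceeds 9:
  i=0: a_0=2, p_0 = 2*1 + 0 = 2, q_0 = 2*0 + 1 = 1.
  i=1: a_1=1, p_1 = 1*2 + 1 = 3, q_1 = 1*1 + 0 = 1.
  i=2: a_2=1, p_2 = 1*3 + 2 = 5, q_2 = 1*1 + 1 = 2.
  i=3: a_3=1, p_3 = 1*5 + 3 = 8, q_3 = 1*2 + 1 = 3.
  i=4: a_4=9, p_4 = 9*8 + 5 = 77, q_4 = 9*3 + 2 = 29.
q_4 = 29 > 9, so the last convergent with denominator <= 9 is p_3/q_3 = 8/3.
The closest fraction with denominator <= 9 is either p_3/q_3 or the intermediate fraction (k*p_3 + p_2)/(k*q_3 + q_2) with the largest k >= 1 whose denominator stays <= 9; these approach x as k grows, and every other convergent or intermediate fraction in range is farther away.
Largest k: floor((9 - q_2)/q_3) = floor((9 - 2)/3) = 2.
That gives (2*8 + 5)/(2*3 + 2) = 21/8.
Compare the errors: |x - 8/3| = |77*3 - 8*29|/(29*3) = 1/87, and |x - 21/8| = |77*8 - 21*29|/(29*8) = 7/232.
Cross-multiplying, 1*232 = 232 < 609 = 7*87, so 1/87 is smaller: the convergent 8/3 is closer to x than 21/8.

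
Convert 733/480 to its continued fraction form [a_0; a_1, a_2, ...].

Run the Euclidean algorithm on 733 and 480; the successive quotients are the partial quotients a_0, a_1, ... (each step inverts the fractional part left over by the previous one):
  733 = 1*480 + 253, so a_0 = 1.
  480 = 1*253 + 227, so a_1 = 1.
  253 = 1*227 + 26, so a_2 = 1.
  227 = 8*26 + 19, so a_3 = 8.
  26 = 1*19 + 7, so a_4 = 1.
  19 = 2*7 + 5, so a_5 = 2.
  7 = 1*5 + 2, so a_6 = 1.
  5 = 2*2 + 1, so a_7 = 2.
  2 = 2*1 + 0, so a_8 = 2.
The remainder reaches 0 after 9 divisions, so the expansion has 9 partial quotients, read off in order.

[1; 1, 1, 8, 1, 2, 1, 2, 2]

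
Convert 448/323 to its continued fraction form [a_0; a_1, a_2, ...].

[1; 2, 1, 1, 2, 2, 10]

Run the Euclidean algorithm on 448 and 323; the successive quotients are the partial quotients a_0, a_1, ... (each step inverts the fractional part left over by the previous one):
  448 = 1*323 + 125, so a_0 = 1.
  323 = 2*125 + 73, so a_1 = 2.
  125 = 1*73 + 52, so a_2 = 1.
  73 = 1*52 + 21, so a_3 = 1.
  52 = 2*21 + 10, so a_4 = 2.
  21 = 2*10 + 1, so a_5 = 2.
  10 = 10*1 + 0, so a_6 = 10.
The remainder reaches 0 after 7 divisions, so the expansion has 7 partial quotients, read off in order.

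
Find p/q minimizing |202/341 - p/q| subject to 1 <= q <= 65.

Expand x = 202/341 as a continued fraction with the Euclidean algorithm:
  202 = 0*341 + 202, so a_0 = 0.
  341 = 1*202 + 139, so a_1 = 1.
  202 = 1*139 + 63, so a_2 = 1.
  139 = 2*63 + 13, so a_3 = 2.
  63 = 4*13 + 11, so a_4 = 4.
  13 = 1*11 + 2, so a_5 = 1.
  11 = 5*2 + 1, so a_6 = 5.
  2 = 2*1 + 0, so a_7 = 2.
so x = [0; 1, 1, 2, 4, 1, 5, 2].
Convergents (p_i = a_i*p_{i-1} + p_{i-2}, q_i = a_i*q_{i-1} + q_{i-2} with p_{-2}=0, p_{-1}=1, q_{-2}=1, q_{-1}=0), until the denominator exceeds 65:
  i=0: a_0=0, p_0 = 0*1 + 0 = 0, q_0 = 0*0 + 1 = 1.
  i=1: a_1=1, p_1 = 1*0 + 1 = 1, q_1 = 1*1 + 0 = 1.
  i=2: a_2=1, p_2 = 1*1 + 0 = 1, q_2 = 1*1 + 1 = 2.
  i=3: a_3=2, p_3 = 2*1 + 1 = 3, q_3 = 2*2 + 1 = 5.
  i=4: a_4=4, p_4 = 4*3 + 1 = 13, q_4 = 4*5 + 2 = 22.
  i=5: a_5=1, p_5 = 1*13 + 3 = 16, q_5 = 1*22 + 5 = 27.
  i=6: a_6=5, p_6 = 5*16 + 13 = 93, q_6 = 5*27 + 22 = 157.
q_6 = 157 > 65, so the last convergent with denominator <= 65 is p_5/q_5 = 16/27.
The closest fraction with denominator <= 65 is either p_5/q_5 or the intermediate fraction (k*p_5 + p_4)/(k*q_5 + q_4) with the largest k >= 1 whose denominator stays <= 65; these approach x as k grows, and every other convergent or intermediate fraction in range is farther away.
Largest k: floor((65 - q_4)/q_5) = floor((65 - 22)/27) = 1.
That gives (1*16 + 13)/(1*27 + 22) = 29/49.
Compare the errors: |x - 16/27| = |202*27 - 16*341|/(341*27) = 2/9207, and |x - 29/49| = |202*49 - 29*341|/(341*49) = 9/16709.
Cross-multiplying, 2*16709 = 33418 < 82863 = 9*9207, so 2/9207 is smaller: the convergent 16/27 is closer to x than 29/49.

16/27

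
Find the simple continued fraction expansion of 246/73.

[3; 2, 1, 2, 2, 1, 2]

Run the Euclidean algorithm on 246 and 73; the successive quotients are the partial quotients a_0, a_1, ... (each step inverts the fractional part left over by the previous one):
  246 = 3*73 + 27, so a_0 = 3.
  73 = 2*27 + 19, so a_1 = 2.
  27 = 1*19 + 8, so a_2 = 1.
  19 = 2*8 + 3, so a_3 = 2.
  8 = 2*3 + 2, so a_4 = 2.
  3 = 1*2 + 1, so a_5 = 1.
  2 = 2*1 + 0, so a_6 = 2.
The remainder reaches 0 after 7 divisions, so the expansion has 7 partial quotients, read off in order.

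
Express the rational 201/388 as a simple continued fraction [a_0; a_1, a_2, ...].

Run the Euclidean algorithm on 201 and 388; the successive quotients are the partial quotients a_0, a_1, ... (each step inverts the fractional part left over by the previous one):
  201 = 0*388 + 201, so a_0 = 0.
  388 = 1*201 + 187, so a_1 = 1.
  201 = 1*187 + 14, so a_2 = 1.
  187 = 13*14 + 5, so a_3 = 13.
  14 = 2*5 + 4, so a_4 = 2.
  5 = 1*4 + 1, so a_5 = 1.
  4 = 4*1 + 0, so a_6 = 4.
The remainder reaches 0 after 7 divisions, so the expansion has 7 partial quotients, read off in order.

[0; 1, 1, 13, 2, 1, 4]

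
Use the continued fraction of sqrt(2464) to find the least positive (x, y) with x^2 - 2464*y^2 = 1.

(x, y) = (21295, 429)

First expand sqrt(2464) as a continued fraction. With x_i = (sqrt(2464) + m_i)/d_i and (m_0, d_0) = (0, 1): a_0 = floor(sqrt(2464)) = 49, since 49^2 = 2401 <= 2464 < 2500 = 50^2.
Iterate m_{i+1} = d_i*a_i - m_i, d_{i+1} = (2464 - m_{i+1}^2)/d_i, a_{i+1} = floor((a_0 + m_{i+1})/d_{i+1}):
  m_1 = 1*49 - 0 = 49, d_1 = (2464 - 49^2)/1 = 63/1 = 63, a_1 = floor((49 + 49)/63) = 1.
  m_2 = 63*1 - 49 = 14, d_2 = (2464 - 14^2)/63 = 2268/63 = 36, a_2 = floor((49 + 14)/36) = 1.
  m_3 = 36*1 - 14 = 22, d_3 = (2464 - 22^2)/36 = 1980/36 = 55, a_3 = floor((49 + 22)/55) = 1.
  m_4 = 55*1 - 22 = 33, d_4 = (2464 - 33^2)/55 = 1375/55 = 25, a_4 = floor((49 + 33)/25) = 3.
  m_5 = 25*3 - 33 = 42, d_5 = (2464 - 42^2)/25 = 700/25 = 28, a_5 = floor((49 + 42)/28) = 3.
  m_6 = 28*3 - 42 = 42, d_6 = (2464 - 42^2)/28 = 700/28 = 25, a_6 = floor((49 + 42)/25) = 3.
  m_7 = 25*3 - 42 = 33, d_7 = (2464 - 33^2)/25 = 1375/25 = 55, a_7 = floor((49 + 33)/55) = 1.
  m_8 = 55*1 - 33 = 22, d_8 = (2464 - 22^2)/55 = 1980/55 = 36, a_8 = floor((49 + 22)/36) = 1.
  m_9 = 36*1 - 22 = 14, d_9 = (2464 - 14^2)/36 = 2268/36 = 63, a_9 = floor((49 + 14)/63) = 1.
  m_10 = 63*1 - 14 = 49, d_10 = (2464 - 49^2)/63 = 63/63 = 1, a_10 = floor((49 + 49)/1) = 98.
  m_11 = 1*98 - 49 = 49, d_11 = (2464 - 49^2)/1 = 63/1 = 63: (m_11, d_11) = (m_1, d_1) = (49, 63), so from here the quotients repeat a_1, ..., a_10; the period length is 10.
So sqrt(2464) = [49; (1, 1, 1, 3, 3, 3, 1, 1, 1, 98)] with period length k = 10.
k is even, so the fundamental solution of x^2 - 2464y^2 = 1 is (p_{k-1}, q_{k-1}) = (p_9, q_9); compute convergents through index 9.
Convergents (p_i = a_i*p_{i-1} + p_{i-2}, q_i = a_i*q_{i-1} + q_{i-2} with p_{-2}=0, p_{-1}=1, q_{-2}=1, q_{-1}=0):
  i=0: a_0=49, p_0 = 49*1 + 0 = 49, q_0 = 49*0 + 1 = 1.
  i=1: a_1=1, p_1 = 1*49 + 1 = 50, q_1 = 1*1 + 0 = 1.
  i=2: a_2=1, p_2 = 1*50 + 49 = 99, q_2 = 1*1 + 1 = 2.
  i=3: a_3=1, p_3 = 1*99 + 50 = 149, q_3 = 1*2 + 1 = 3.
  i=4: a_4=3, p_4 = 3*149 + 99 = 546, q_4 = 3*3 + 2 = 11.
  i=5: a_5=3, p_5 = 3*546 + 149 = 1787, q_5 = 3*11 + 3 = 36.
  i=6: a_6=3, p_6 = 3*1787 + 546 = 5907, q_6 = 3*36 + 11 = 119.
  i=7: a_7=1, p_7 = 1*5907 + 1787 = 7694, q_7 = 1*119 + 36 = 155.
  i=8: a_8=1, p_8 = 1*7694 + 5907 = 13601, q_8 = 1*155 + 119 = 274.
  i=9: a_9=1, p_9 = 1*13601 + 7694 = 21295, q_9 = 1*274 + 155 = 429.
Check: 21295^2 - 2464*429^2 = 453477025 - 453477024 = 1, so (x, y) = (21295, 429) solves the equation, and by the theorem it is the least positive solution.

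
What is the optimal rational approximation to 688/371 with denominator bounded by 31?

Expand x = 688/371 as a continued fraction with the Euclidean algorithm:
  688 = 1*371 + 317, so a_0 = 1.
  371 = 1*317 + 54, so a_1 = 1.
  317 = 5*54 + 47, so a_2 = 5.
  54 = 1*47 + 7, so a_3 = 1.
  47 = 6*7 + 5, so a_4 = 6.
  7 = 1*5 + 2, so a_5 = 1.
  5 = 2*2 + 1, so a_6 = 2.
  2 = 2*1 + 0, so a_7 = 2.
so x = [1; 1, 5, 1, 6, 1, 2, 2].
Convergents (p_i = a_i*p_{i-1} + p_{i-2}, q_i = a_i*q_{i-1} + q_{i-2} with p_{-2}=0, p_{-1}=1, q_{-2}=1, q_{-1}=0), until the denominator exceeds 31:
  i=0: a_0=1, p_0 = 1*1 + 0 = 1, q_0 = 1*0 + 1 = 1.
  i=1: a_1=1, p_1 = 1*1 + 1 = 2, q_1 = 1*1 + 0 = 1.
  i=2: a_2=5, p_2 = 5*2 + 1 = 11, q_2 = 5*1 + 1 = 6.
  i=3: a_3=1, p_3 = 1*11 + 2 = 13, q_3 = 1*6 + 1 = 7.
  i=4: a_4=6, p_4 = 6*13 + 11 = 89, q_4 = 6*7 + 6 = 48.
q_4 = 48 > 31, so the last convergent with denominator <= 31 is p_3/q_3 = 13/7.
The closest fraction with denominator <= 31 is either p_3/q_3 or the intermediate fraction (k*p_3 + p_2)/(k*q_3 + q_2) with the largest k >= 1 whose denominator stays <= 31; these approach x as k grows, and every other convergent or intermediate fraction in range is farther away.
Largest k: floor((31 - q_2)/q_3) = floor((31 - 6)/7) = 3.
That gives (3*13 + 11)/(3*7 + 6) = 50/27.
Compare the errors: |x - 13/7| = |688*7 - 13*371|/(371*7) = 7/2597, and |x - 50/27| = |688*27 - 50*371|/(371*27) = 26/10017.
Cross-multiplying, 26*2597 = 67522 < 70119 = 7*10017, so 26/10017 is smaller: the intermediate fraction 50/27 is closer to x than 13/7.

50/27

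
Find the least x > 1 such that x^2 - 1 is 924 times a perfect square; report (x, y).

(x, y) = (11551, 380)

First expand sqrt(924) as a continued fraction. With x_i = (sqrt(924) + m_i)/d_i and (m_0, d_0) = (0, 1): a_0 = floor(sqrt(924)) = 30, since 30^2 = 900 <= 924 < 961 = 31^2.
Iterate m_{i+1} = d_i*a_i - m_i, d_{i+1} = (924 - m_{i+1}^2)/d_i, a_{i+1} = floor((a_0 + m_{i+1})/d_{i+1}):
  m_1 = 1*30 - 0 = 30, d_1 = (924 - 30^2)/1 = 24/1 = 24, a_1 = floor((30 + 30)/24) = 2.
  m_2 = 24*2 - 30 = 18, d_2 = (924 - 18^2)/24 = 600/24 = 25, a_2 = floor((30 + 18)/25) = 1.
  m_3 = 25*1 - 18 = 7, d_3 = (924 - 7^2)/25 = 875/25 = 35, a_3 = floor((30 + 7)/35) = 1.
  m_4 = 35*1 - 7 = 28, d_4 = (924 - 28^2)/35 = 140/35 = 4, a_4 = floor((30 + 28)/4) = 14.
  m_5 = 4*14 - 28 = 28, d_5 = (924 - 28^2)/4 = 140/4 = 35, a_5 = floor((30 + 28)/35) = 1.
  m_6 = 35*1 - 28 = 7, d_6 = (924 - 7^2)/35 = 875/35 = 25, a_6 = floor((30 + 7)/25) = 1.
  m_7 = 25*1 - 7 = 18, d_7 = (924 - 18^2)/25 = 600/25 = 24, a_7 = floor((30 + 18)/24) = 2.
  m_8 = 24*2 - 18 = 30, d_8 = (924 - 30^2)/24 = 24/24 = 1, a_8 = floor((30 + 30)/1) = 60.
  m_9 = 1*60 - 30 = 30, d_9 = (924 - 30^2)/1 = 24/1 = 24: (m_9, d_9) = (m_1, d_1) = (30, 24), so from here the quotients repeat a_1, ..., a_8; the period length is 8.
So sqrt(924) = [30; (2, 1, 1, 14, 1, 1, 2, 60)] with period length k = 8.
k is even, so the fundamental solution of x^2 - 924y^2 = 1 is (p_{k-1}, q_{k-1}) = (p_7, q_7); compute convergents through index 7.
Convergents (p_i = a_i*p_{i-1} + p_{i-2}, q_i = a_i*q_{i-1} + q_{i-2} with p_{-2}=0, p_{-1}=1, q_{-2}=1, q_{-1}=0):
  i=0: a_0=30, p_0 = 30*1 + 0 = 30, q_0 = 30*0 + 1 = 1.
  i=1: a_1=2, p_1 = 2*30 + 1 = 61, q_1 = 2*1 + 0 = 2.
  i=2: a_2=1, p_2 = 1*61 + 30 = 91, q_2 = 1*2 + 1 = 3.
  i=3: a_3=1, p_3 = 1*91 + 61 = 152, q_3 = 1*3 + 2 = 5.
  i=4: a_4=14, p_4 = 14*152 + 91 = 2219, q_4 = 14*5 + 3 = 73.
  i=5: a_5=1, p_5 = 1*2219 + 152 = 2371, q_5 = 1*73 + 5 = 78.
  i=6: a_6=1, p_6 = 1*2371 + 2219 = 4590, q_6 = 1*78 + 73 = 151.
  i=7: a_7=2, p_7 = 2*4590 + 2371 = 11551, q_7 = 2*151 + 78 = 380.
Check: 11551^2 - 924*380^2 = 133425601 - 133425600 = 1, so (x, y) = (11551, 380) solves the equation, and by the theorem it is the least positive solution.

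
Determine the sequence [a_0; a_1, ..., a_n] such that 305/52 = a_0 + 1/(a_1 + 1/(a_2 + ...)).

[5; 1, 6, 2, 3]

Run the Euclidean algorithm on 305 and 52; the successive quotients are the partial quotients a_0, a_1, ... (each step inverts the fractional part left over by the previous one):
  305 = 5*52 + 45, so a_0 = 5.
  52 = 1*45 + 7, so a_1 = 1.
  45 = 6*7 + 3, so a_2 = 6.
  7 = 2*3 + 1, so a_3 = 2.
  3 = 3*1 + 0, so a_4 = 3.
The remainder reaches 0 after 5 divisions, so the expansion has 5 partial quotients, read off in order.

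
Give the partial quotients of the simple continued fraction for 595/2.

[297; 2]

Run the Euclidean algorithm on 595 and 2; the successive quotients are the partial quotients a_0, a_1, ... (each step inverts the fractional part left over by the previous one):
  595 = 297*2 + 1, so a_0 = 297.
  2 = 2*1 + 0, so a_1 = 2.
The remainder reaches 0 after 2 divisions, so the expansion has 2 partial quotients, read off in order.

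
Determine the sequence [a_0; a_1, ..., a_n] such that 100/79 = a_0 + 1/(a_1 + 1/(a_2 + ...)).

Run the Euclidean algorithm on 100 and 79; the successive quotients are the partial quotients a_0, a_1, ... (each step inverts the fractional part left over by the previous one):
  100 = 1*79 + 21, so a_0 = 1.
  79 = 3*21 + 16, so a_1 = 3.
  21 = 1*16 + 5, so a_2 = 1.
  16 = 3*5 + 1, so a_3 = 3.
  5 = 5*1 + 0, so a_4 = 5.
The remainder reaches 0 after 5 divisions, so the expansion has 5 partial quotients, read off in order.

[1; 3, 1, 3, 5]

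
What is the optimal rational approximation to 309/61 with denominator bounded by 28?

Expand x = 309/61 as a continued fraction with the Euclidean algorithm:
  309 = 5*61 + 4, so a_0 = 5.
  61 = 15*4 + 1, so a_1 = 15.
  4 = 4*1 + 0, so a_2 = 4.
so x = [5; 15, 4].
Convergents (p_i = a_i*p_{i-1} + p_{i-2}, q_i = a_i*q_{i-1} + q_{i-2} with p_{-2}=0, p_{-1}=1, q_{-2}=1, q_{-1}=0), until the denominator exceeds 28:
  i=0: a_0=5, p_0 = 5*1 + 0 = 5, q_0 = 5*0 + 1 = 1.
  i=1: a_1=15, p_1 = 15*5 + 1 = 76, q_1 = 15*1 + 0 = 15.
  i=2: a_2=4, p_2 = 4*76 + 5 = 309, q_2 = 4*15 + 1 = 61.
q_2 = 61 > 28, so the last convergent with denominator <= 28 is p_1/q_1 = 76/15.
The closest fraction with denominator <= 28 is either p_1/q_1 or the intermediate fraction (k*p_1 + p_0)/(k*q_1 + q_0) with the largest k >= 1 whose denominator stays <= 28; these approach x as k grows, and every other convergent or intermediate fraction in range is farther away.
Largest k: floor((28 - q_0)/q_1) = floor((28 - 1)/15) = 1.
That gives (1*76 + 5)/(1*15 + 1) = 81/16.
Compare the errors: |x - 76/15| = |309*15 - 76*61|/(61*15) = 1/915, and |x - 81/16| = |309*16 - 81*61|/(61*16) = 3/976.
Cross-multiplying, 1*976 = 976 < 2745 = 3*915, so 1/915 is smaller: the convergent 76/15 is closer to x than 81/16.

76/15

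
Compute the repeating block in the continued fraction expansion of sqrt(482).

[21; (1, 20, 1, 42)]

Write x_i = (sqrt(482) + m_i)/d_i with (m_0, d_0) = (0, 1). a_0 = floor(sqrt(482)) = 21, since 21^2 = 441 <= 482 < 484 = 22^2.
Iterate m_{i+1} = d_i*a_i - m_i, d_{i+1} = (482 - m_{i+1}^2)/d_i, a_{i+1} = floor((a_0 + m_{i+1})/d_{i+1}):
  m_1 = 1*21 - 0 = 21, d_1 = (482 - 21^2)/1 = 41/1 = 41, a_1 = floor((21 + 21)/41) = 1.
  m_2 = 41*1 - 21 = 20, d_2 = (482 - 20^2)/41 = 82/41 = 2, a_2 = floor((21 + 20)/2) = 20.
  m_3 = 2*20 - 20 = 20, d_3 = (482 - 20^2)/2 = 82/2 = 41, a_3 = floor((21 + 20)/41) = 1.
  m_4 = 41*1 - 20 = 21, d_4 = (482 - 21^2)/41 = 41/41 = 1, a_4 = floor((21 + 21)/1) = 42.
  m_5 = 1*42 - 21 = 21, d_5 = (482 - 21^2)/1 = 41/1 = 41: (m_5, d_5) = (m_1, d_1) = (21, 41), so from here the quotients repeat a_1, ..., a_4; the period length is 4.
Hence the expansion of sqrt(482) is a_0 = 21 followed by the repeating block 1, 20, 1, 42 (period 4).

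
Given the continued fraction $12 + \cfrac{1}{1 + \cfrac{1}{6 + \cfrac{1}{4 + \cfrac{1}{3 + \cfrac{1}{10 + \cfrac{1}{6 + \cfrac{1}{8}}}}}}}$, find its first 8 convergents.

Using the convergent recurrence p_i = a_i*p_{i-1} + p_{i-2}, q_i = a_i*q_{i-1} + q_{i-2} with p_{-2}=0, p_{-1}=1, q_{-2}=1, q_{-1}=0:
  i=0: a_0=12, p_0 = 12*1 + 0 = 12, q_0 = 12*0 + 1 = 1.
  i=1: a_1=1, p_1 = 1*12 + 1 = 13, q_1 = 1*1 + 0 = 1.
  i=2: a_2=6, p_2 = 6*13 + 12 = 90, q_2 = 6*1 + 1 = 7.
  i=3: a_3=4, p_3 = 4*90 + 13 = 373, q_3 = 4*7 + 1 = 29.
  i=4: a_4=3, p_4 = 3*373 + 90 = 1209, q_4 = 3*29 + 7 = 94.
  i=5: a_5=10, p_5 = 10*1209 + 373 = 12463, q_5 = 10*94 + 29 = 969.
  i=6: a_6=6, p_6 = 6*12463 + 1209 = 75987, q_6 = 6*969 + 94 = 5908.
  i=7: a_7=8, p_7 = 8*75987 + 12463 = 620359, q_7 = 8*5908 + 969 = 48233.

12/1, 13/1, 90/7, 373/29, 1209/94, 12463/969, 75987/5908, 620359/48233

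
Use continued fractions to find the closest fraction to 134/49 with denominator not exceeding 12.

30/11

Expand x = 134/49 as a continued fraction with the Euclidean algorithm:
  134 = 2*49 + 36, so a_0 = 2.
  49 = 1*36 + 13, so a_1 = 1.
  36 = 2*13 + 10, so a_2 = 2.
  13 = 1*10 + 3, so a_3 = 1.
  10 = 3*3 + 1, so a_4 = 3.
  3 = 3*1 + 0, so a_5 = 3.
so x = [2; 1, 2, 1, 3, 3].
Convergents (p_i = a_i*p_{i-1} + p_{i-2}, q_i = a_i*q_{i-1} + q_{i-2} with p_{-2}=0, p_{-1}=1, q_{-2}=1, q_{-1}=0), until the denominator exceeds 12:
  i=0: a_0=2, p_0 = 2*1 + 0 = 2, q_0 = 2*0 + 1 = 1.
  i=1: a_1=1, p_1 = 1*2 + 1 = 3, q_1 = 1*1 + 0 = 1.
  i=2: a_2=2, p_2 = 2*3 + 2 = 8, q_2 = 2*1 + 1 = 3.
  i=3: a_3=1, p_3 = 1*8 + 3 = 11, q_3 = 1*3 + 1 = 4.
  i=4: a_4=3, p_4 = 3*11 + 8 = 41, q_4 = 3*4 + 3 = 15.
q_4 = 15 > 12, so the last convergent with denominator <= 12 is p_3/q_3 = 11/4.
The closest fraction with denominator <= 12 is either p_3/q_3 or the intermediate fraction (k*p_3 + p_2)/(k*q_3 + q_2) with the largest k >= 1 whose denominator stays <= 12; these approach x as k grows, and every other convergent or intermediate fraction in range is farther away.
Largest k: floor((12 - q_2)/q_3) = floor((12 - 3)/4) = 2.
That gives (2*11 + 8)/(2*4 + 3) = 30/11.
Compare the errors: |x - 11/4| = |134*4 - 11*49|/(49*4) = 3/196, and |x - 30/11| = |134*11 - 30*49|/(49*11) = 4/539.
Cross-multiplying, 4*196 = 784 < 1617 = 3*539, so 4/539 is smaller: the intermediate fraction 30/11 is closer to x than 11/4.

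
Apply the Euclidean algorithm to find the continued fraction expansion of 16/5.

[3; 5]

Run the Euclidean algorithm on 16 and 5; the successive quotients are the partial quotients a_0, a_1, ... (each step inverts the fractional part left over by the previous one):
  16 = 3*5 + 1, so a_0 = 3.
  5 = 5*1 + 0, so a_1 = 5.
The remainder reaches 0 after 2 divisions, so the expansion has 2 partial quotients, read off in order.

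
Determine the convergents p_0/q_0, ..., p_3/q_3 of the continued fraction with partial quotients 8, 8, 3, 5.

8/1, 65/8, 203/25, 1080/133

Using the convergent recurrence p_i = a_i*p_{i-1} + p_{i-2}, q_i = a_i*q_{i-1} + q_{i-2} with p_{-2}=0, p_{-1}=1, q_{-2}=1, q_{-1}=0:
  i=0: a_0=8, p_0 = 8*1 + 0 = 8, q_0 = 8*0 + 1 = 1.
  i=1: a_1=8, p_1 = 8*8 + 1 = 65, q_1 = 8*1 + 0 = 8.
  i=2: a_2=3, p_2 = 3*65 + 8 = 203, q_2 = 3*8 + 1 = 25.
  i=3: a_3=5, p_3 = 5*203 + 65 = 1080, q_3 = 5*25 + 8 = 133.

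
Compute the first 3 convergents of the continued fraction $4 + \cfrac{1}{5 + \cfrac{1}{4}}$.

Using the convergent recurrence p_i = a_i*p_{i-1} + p_{i-2}, q_i = a_i*q_{i-1} + q_{i-2} with p_{-2}=0, p_{-1}=1, q_{-2}=1, q_{-1}=0:
  i=0: a_0=4, p_0 = 4*1 + 0 = 4, q_0 = 4*0 + 1 = 1.
  i=1: a_1=5, p_1 = 5*4 + 1 = 21, q_1 = 5*1 + 0 = 5.
  i=2: a_2=4, p_2 = 4*21 + 4 = 88, q_2 = 4*5 + 1 = 21.

4/1, 21/5, 88/21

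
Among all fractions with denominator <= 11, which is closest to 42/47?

Expand x = 42/47 as a continued fraction with the Euclidean algorithm:
  42 = 0*47 + 42, so a_0 = 0.
  47 = 1*42 + 5, so a_1 = 1.
  42 = 8*5 + 2, so a_2 = 8.
  5 = 2*2 + 1, so a_3 = 2.
  2 = 2*1 + 0, so a_4 = 2.
so x = [0; 1, 8, 2, 2].
Convergents (p_i = a_i*p_{i-1} + p_{i-2}, q_i = a_i*q_{i-1} + q_{i-2} with p_{-2}=0, p_{-1}=1, q_{-2}=1, q_{-1}=0), until the denominator exceeds 11:
  i=0: a_0=0, p_0 = 0*1 + 0 = 0, q_0 = 0*0 + 1 = 1.
  i=1: a_1=1, p_1 = 1*0 + 1 = 1, q_1 = 1*1 + 0 = 1.
  i=2: a_2=8, p_2 = 8*1 + 0 = 8, q_2 = 8*1 + 1 = 9.
  i=3: a_3=2, p_3 = 2*8 + 1 = 17, q_3 = 2*9 + 1 = 19.
q_3 = 19 > 11, so the last convergent with denominator <= 11 is p_2/q_2 = 8/9.
The closest fraction with denominator <= 11 is either p_2/q_2 or the intermediate fraction (k*p_2 + p_1)/(k*q_2 + q_1) with the largest k >= 1 whose denominator stays <= 11; these approach x as k grows, and every other convergent or intermediate fraction in range is farther away.
Largest k: floor((11 - q_1)/q_2) = floor((11 - 1)/9) = 1.
That gives (1*8 + 1)/(1*9 + 1) = 9/10.
Compare the errors: |x - 8/9| = |42*9 - 8*47|/(47*9) = 2/423, and |x - 9/10| = |42*10 - 9*47|/(47*10) = 3/470.
Cross-multiplying, 2*470 = 940 < 1269 = 3*423, so 2/423 is smaller: the convergent 8/9 is closer to x than 9/10.

8/9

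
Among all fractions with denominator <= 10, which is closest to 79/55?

10/7

Expand x = 79/55 as a continued fraction with the Euclidean algorithm:
  79 = 1*55 + 24, so a_0 = 1.
  55 = 2*24 + 7, so a_1 = 2.
  24 = 3*7 + 3, so a_2 = 3.
  7 = 2*3 + 1, so a_3 = 2.
  3 = 3*1 + 0, so a_4 = 3.
so x = [1; 2, 3, 2, 3].
Convergents (p_i = a_i*p_{i-1} + p_{i-2}, q_i = a_i*q_{i-1} + q_{i-2} with p_{-2}=0, p_{-1}=1, q_{-2}=1, q_{-1}=0), until the denominator exceeds 10:
  i=0: a_0=1, p_0 = 1*1 + 0 = 1, q_0 = 1*0 + 1 = 1.
  i=1: a_1=2, p_1 = 2*1 + 1 = 3, q_1 = 2*1 + 0 = 2.
  i=2: a_2=3, p_2 = 3*3 + 1 = 10, q_2 = 3*2 + 1 = 7.
  i=3: a_3=2, p_3 = 2*10 + 3 = 23, q_3 = 2*7 + 2 = 16.
q_3 = 16 > 10, so the last convergent with denominator <= 10 is p_2/q_2 = 10/7.
The closest fraction with denominator <= 10 is either p_2/q_2 or the intermediate fraction (k*p_2 + p_1)/(k*q_2 + q_1) with the largest k >= 1 whose denominator stays <= 10; these approach x as k grows, and every other convergent or intermediate fraction in range is farther away.
Largest k: floor((10 - q_1)/q_2) = floor((10 - 2)/7) = 1.
That gives (1*10 + 3)/(1*7 + 2) = 13/9.
Compare the errors: |x - 10/7| = |79*7 - 10*55|/(55*7) = 3/385, and |x - 13/9| = |79*9 - 13*55|/(55*9) = 4/495.
Cross-multiplying, 3*495 = 1485 < 1540 = 4*385, so 3/385 is smaller: the convergent 10/7 is closer to x than 13/9.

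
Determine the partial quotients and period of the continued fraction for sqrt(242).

Write x_i = (sqrt(242) + m_i)/d_i with (m_0, d_0) = (0, 1). a_0 = floor(sqrt(242)) = 15, since 15^2 = 225 <= 242 < 256 = 16^2.
Iterate m_{i+1} = d_i*a_i - m_i, d_{i+1} = (242 - m_{i+1}^2)/d_i, a_{i+1} = floor((a_0 + m_{i+1})/d_{i+1}):
  m_1 = 1*15 - 0 = 15, d_1 = (242 - 15^2)/1 = 17/1 = 17, a_1 = floor((15 + 15)/17) = 1.
  m_2 = 17*1 - 15 = 2, d_2 = (242 - 2^2)/17 = 238/17 = 14, a_2 = floor((15 + 2)/14) = 1.
  m_3 = 14*1 - 2 = 12, d_3 = (242 - 12^2)/14 = 98/14 = 7, a_3 = floor((15 + 12)/7) = 3.
  m_4 = 7*3 - 12 = 9, d_4 = (242 - 9^2)/7 = 161/7 = 23, a_4 = floor((15 + 9)/23) = 1.
  m_5 = 23*1 - 9 = 14, d_5 = (242 - 14^2)/23 = 46/23 = 2, a_5 = floor((15 + 14)/2) = 14.
  m_6 = 2*14 - 14 = 14, d_6 = (242 - 14^2)/2 = 46/2 = 23, a_6 = floor((15 + 14)/23) = 1.
  m_7 = 23*1 - 14 = 9, d_7 = (242 - 9^2)/23 = 161/23 = 7, a_7 = floor((15 + 9)/7) = 3.
  m_8 = 7*3 - 9 = 12, d_8 = (242 - 12^2)/7 = 98/7 = 14, a_8 = floor((15 + 12)/14) = 1.
  m_9 = 14*1 - 12 = 2, d_9 = (242 - 2^2)/14 = 238/14 = 17, a_9 = floor((15 + 2)/17) = 1.
  m_10 = 17*1 - 2 = 15, d_10 = (242 - 15^2)/17 = 17/17 = 1, a_10 = floor((15 + 15)/1) = 30.
  m_11 = 1*30 - 15 = 15, d_11 = (242 - 15^2)/1 = 17/1 = 17: (m_11, d_11) = (m_1, d_1) = (15, 17), so from here the quotients repeat a_1, ..., a_10; the period length is 10.
Hence the expansion of sqrt(242) is a_0 = 15 followed by the repeating block 1, 1, 3, 1, 14, 1, 3, 1, 1, 30 (period 10).

[15; (1, 1, 3, 1, 14, 1, 3, 1, 1, 30)]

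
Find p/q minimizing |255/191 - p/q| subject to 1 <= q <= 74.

Expand x = 255/191 as a continued fraction with the Euclidean algorithm:
  255 = 1*191 + 64, so a_0 = 1.
  191 = 2*64 + 63, so a_1 = 2.
  64 = 1*63 + 1, so a_2 = 1.
  63 = 63*1 + 0, so a_3 = 63.
so x = [1; 2, 1, 63].
Convergents (p_i = a_i*p_{i-1} + p_{i-2}, q_i = a_i*q_{i-1} + q_{i-2} with p_{-2}=0, p_{-1}=1, q_{-2}=1, q_{-1}=0), until the denominator exceeds 74:
  i=0: a_0=1, p_0 = 1*1 + 0 = 1, q_0 = 1*0 + 1 = 1.
  i=1: a_1=2, p_1 = 2*1 + 1 = 3, q_1 = 2*1 + 0 = 2.
  i=2: a_2=1, p_2 = 1*3 + 1 = 4, q_2 = 1*2 + 1 = 3.
  i=3: a_3=63, p_3 = 63*4 + 3 = 255, q_3 = 63*3 + 2 = 191.
q_3 = 191 > 74, so the last convergent with denominator <= 74 is p_2/q_2 = 4/3.
The closest fraction with denominator <= 74 is either p_2/q_2 or the intermediate fraction (k*p_2 + p_1)/(k*q_2 + q_1) with the largest k >= 1 whose denominator stays <= 74; these approach x as k grows, and every other convergent or intermediate fraction in range is farther away.
Largest k: floor((74 - q_1)/q_2) = floor((74 - 2)/3) = 24.
That gives (24*4 + 3)/(24*3 + 2) = 99/74.
Compare the errors: |x - 4/3| = |255*3 - 4*191|/(191*3) = 1/573, and |x - 99/74| = |255*74 - 99*191|/(191*74) = 39/14134.
Cross-multiplying, 1*14134 = 14134 < 22347 = 39*573, so 1/573 is smaller: the convergent 4/3 is closer to x than 99/74.

4/3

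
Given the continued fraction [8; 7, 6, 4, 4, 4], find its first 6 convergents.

Using the convergent recurrence p_i = a_i*p_{i-1} + p_{i-2}, q_i = a_i*q_{i-1} + q_{i-2} with p_{-2}=0, p_{-1}=1, q_{-2}=1, q_{-1}=0:
  i=0: a_0=8, p_0 = 8*1 + 0 = 8, q_0 = 8*0 + 1 = 1.
  i=1: a_1=7, p_1 = 7*8 + 1 = 57, q_1 = 7*1 + 0 = 7.
  i=2: a_2=6, p_2 = 6*57 + 8 = 350, q_2 = 6*7 + 1 = 43.
  i=3: a_3=4, p_3 = 4*350 + 57 = 1457, q_3 = 4*43 + 7 = 179.
  i=4: a_4=4, p_4 = 4*1457 + 350 = 6178, q_4 = 4*179 + 43 = 759.
  i=5: a_5=4, p_5 = 4*6178 + 1457 = 26169, q_5 = 4*759 + 179 = 3215.

8/1, 57/7, 350/43, 1457/179, 6178/759, 26169/3215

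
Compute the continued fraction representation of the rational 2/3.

Run the Euclidean algorithm on 2 and 3; the successive quotients are the partial quotients a_0, a_1, ... (each step inverts the fractional part left over by the previous one):
  2 = 0*3 + 2, so a_0 = 0.
  3 = 1*2 + 1, so a_1 = 1.
  2 = 2*1 + 0, so a_2 = 2.
The remainder reaches 0 after 3 divisions, so the expansion has 3 partial quotients, read off in order.

[0; 1, 2]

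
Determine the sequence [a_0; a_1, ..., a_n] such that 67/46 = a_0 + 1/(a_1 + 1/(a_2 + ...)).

[1; 2, 5, 4]

Run the Euclidean algorithm on 67 and 46; the successive quotients are the partial quotients a_0, a_1, ... (each step inverts the fractional part left over by the previous one):
  67 = 1*46 + 21, so a_0 = 1.
  46 = 2*21 + 4, so a_1 = 2.
  21 = 5*4 + 1, so a_2 = 5.
  4 = 4*1 + 0, so a_3 = 4.
The remainder reaches 0 after 4 divisions, so the expansion has 4 partial quotients, read off in order.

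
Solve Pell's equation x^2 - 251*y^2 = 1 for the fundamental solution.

(x, y) = (3674890, 231957)

First expand sqrt(251) as a continued fraction. With x_i = (sqrt(251) + m_i)/d_i and (m_0, d_0) = (0, 1): a_0 = floor(sqrt(251)) = 15, since 15^2 = 225 <= 251 < 256 = 16^2.
Iterate m_{i+1} = d_i*a_i - m_i, d_{i+1} = (251 - m_{i+1}^2)/d_i, a_{i+1} = floor((a_0 + m_{i+1})/d_{i+1}):
  m_1 = 1*15 - 0 = 15, d_1 = (251 - 15^2)/1 = 26/1 = 26, a_1 = floor((15 + 15)/26) = 1.
  m_2 = 26*1 - 15 = 11, d_2 = (251 - 11^2)/26 = 130/26 = 5, a_2 = floor((15 + 11)/5) = 5.
  m_3 = 5*5 - 11 = 14, d_3 = (251 - 14^2)/5 = 55/5 = 11, a_3 = floor((15 + 14)/11) = 2.
  m_4 = 11*2 - 14 = 8, d_4 = (251 - 8^2)/11 = 187/11 = 17, a_4 = floor((15 + 8)/17) = 1.
  m_5 = 17*1 - 8 = 9, d_5 = (251 - 9^2)/17 = 170/17 = 10, a_5 = floor((15 + 9)/10) = 2.
  m_6 = 10*2 - 9 = 11, d_6 = (251 - 11^2)/10 = 130/10 = 13, a_6 = floor((15 + 11)/13) = 2.
  m_7 = 13*2 - 11 = 15, d_7 = (251 - 15^2)/13 = 26/13 = 2, a_7 = floor((15 + 15)/2) = 15.
  m_8 = 2*15 - 15 = 15, d_8 = (251 - 15^2)/2 = 26/2 = 13, a_8 = floor((15 + 15)/13) = 2.
  m_9 = 13*2 - 15 = 11, d_9 = (251 - 11^2)/13 = 130/13 = 10, a_9 = floor((15 + 11)/10) = 2.
  m_10 = 10*2 - 11 = 9, d_10 = (251 - 9^2)/10 = 170/10 = 17, a_10 = floor((15 + 9)/17) = 1.
  m_11 = 17*1 - 9 = 8, d_11 = (251 - 8^2)/17 = 187/17 = 11, a_11 = floor((15 + 8)/11) = 2.
  m_12 = 11*2 - 8 = 14, d_12 = (251 - 14^2)/11 = 55/11 = 5, a_12 = floor((15 + 14)/5) = 5.
  m_13 = 5*5 - 14 = 11, d_13 = (251 - 11^2)/5 = 130/5 = 26, a_13 = floor((15 + 11)/26) = 1.
  m_14 = 26*1 - 11 = 15, d_14 = (251 - 15^2)/26 = 26/26 = 1, a_14 = floor((15 + 15)/1) = 30.
  m_15 = 1*30 - 15 = 15, d_15 = (251 - 15^2)/1 = 26/1 = 26: (m_15, d_15) = (m_1, d_1) = (15, 26), so from here the quotients repeat a_1, ..., a_14; the period length is 14.
So sqrt(251) = [15; (1, 5, 2, 1, 2, 2, 15, 2, 2, 1, 2, 5, 1, 30)] with period length k = 14.
k is even, so the fundamental solution of x^2 - 251y^2 = 1 is (p_{k-1}, q_{k-1}) = (p_13, q_13); compute convergents through index 13.
Convergents (p_i = a_i*p_{i-1} + p_{i-2}, q_i = a_i*q_{i-1} + q_{i-2} with p_{-2}=0, p_{-1}=1, q_{-2}=1, q_{-1}=0):
  i=0: a_0=15, p_0 = 15*1 + 0 = 15, q_0 = 15*0 + 1 = 1.
  i=1: a_1=1, p_1 = 1*15 + 1 = 16, q_1 = 1*1 + 0 = 1.
  i=2: a_2=5, p_2 = 5*16 + 15 = 95, q_2 = 5*1 + 1 = 6.
  i=3: a_3=2, p_3 = 2*95 + 16 = 206, q_3 = 2*6 + 1 = 13.
  i=4: a_4=1, p_4 = 1*206 + 95 = 301, q_4 = 1*13 + 6 = 19.
  i=5: a_5=2, p_5 = 2*301 + 206 = 808, q_5 = 2*19 + 13 = 51.
  i=6: a_6=2, p_6 = 2*808 + 301 = 1917, q_6 = 2*51 + 19 = 121.
  i=7: a_7=15, p_7 = 15*1917 + 808 = 29563, q_7 = 15*121 + 51 = 1866.
  i=8: a_8=2, p_8 = 2*29563 + 1917 = 61043, q_8 = 2*1866 + 121 = 3853.
  i=9: a_9=2, p_9 = 2*61043 + 29563 = 151649, q_9 = 2*3853 + 1866 = 9572.
  i=10: a_10=1, p_10 = 1*151649 + 61043 = 212692, q_10 = 1*9572 + 3853 = 13425.
  i=11: a_11=2, p_11 = 2*212692 + 151649 = 577033, q_11 = 2*13425 + 9572 = 36422.
  i=12: a_12=5, p_12 = 5*577033 + 212692 = 3097857, q_12 = 5*36422 + 13425 = 195535.
  i=13: a_13=1, p_13 = 1*3097857 + 577033 = 3674890, q_13 = 1*195535 + 36422 = 231957.
Check: 3674890^2 - 251*231957^2 = 13504816512100 - 13504816512099 = 1, so (x, y) = (3674890, 231957) solves the equation, and by the theorem it is the least positive solution.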